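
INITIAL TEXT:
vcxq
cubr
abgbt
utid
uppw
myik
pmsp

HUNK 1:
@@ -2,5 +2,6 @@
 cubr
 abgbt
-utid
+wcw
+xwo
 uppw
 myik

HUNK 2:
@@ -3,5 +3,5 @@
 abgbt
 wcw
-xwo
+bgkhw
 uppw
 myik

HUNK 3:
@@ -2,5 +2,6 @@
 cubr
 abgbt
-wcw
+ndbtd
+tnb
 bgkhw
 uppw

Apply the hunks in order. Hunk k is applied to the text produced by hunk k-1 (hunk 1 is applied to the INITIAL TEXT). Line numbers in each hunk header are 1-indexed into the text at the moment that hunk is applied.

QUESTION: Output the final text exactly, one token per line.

Answer: vcxq
cubr
abgbt
ndbtd
tnb
bgkhw
uppw
myik
pmsp

Derivation:
Hunk 1: at line 2 remove [utid] add [wcw,xwo] -> 8 lines: vcxq cubr abgbt wcw xwo uppw myik pmsp
Hunk 2: at line 3 remove [xwo] add [bgkhw] -> 8 lines: vcxq cubr abgbt wcw bgkhw uppw myik pmsp
Hunk 3: at line 2 remove [wcw] add [ndbtd,tnb] -> 9 lines: vcxq cubr abgbt ndbtd tnb bgkhw uppw myik pmsp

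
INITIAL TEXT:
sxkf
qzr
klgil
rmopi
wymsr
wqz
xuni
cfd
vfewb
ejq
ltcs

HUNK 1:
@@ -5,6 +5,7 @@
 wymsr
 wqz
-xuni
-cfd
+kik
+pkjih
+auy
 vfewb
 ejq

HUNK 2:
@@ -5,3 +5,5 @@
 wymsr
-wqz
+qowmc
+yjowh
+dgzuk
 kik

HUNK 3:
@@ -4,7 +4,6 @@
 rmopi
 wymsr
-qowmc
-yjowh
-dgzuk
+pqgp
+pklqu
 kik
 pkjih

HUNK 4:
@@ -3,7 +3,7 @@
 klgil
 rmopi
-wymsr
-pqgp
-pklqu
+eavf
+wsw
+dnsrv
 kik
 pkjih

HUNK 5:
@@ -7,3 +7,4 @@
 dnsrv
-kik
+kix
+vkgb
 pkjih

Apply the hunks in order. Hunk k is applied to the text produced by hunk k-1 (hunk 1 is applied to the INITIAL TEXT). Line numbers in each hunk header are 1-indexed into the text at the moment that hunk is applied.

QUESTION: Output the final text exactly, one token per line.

Answer: sxkf
qzr
klgil
rmopi
eavf
wsw
dnsrv
kix
vkgb
pkjih
auy
vfewb
ejq
ltcs

Derivation:
Hunk 1: at line 5 remove [xuni,cfd] add [kik,pkjih,auy] -> 12 lines: sxkf qzr klgil rmopi wymsr wqz kik pkjih auy vfewb ejq ltcs
Hunk 2: at line 5 remove [wqz] add [qowmc,yjowh,dgzuk] -> 14 lines: sxkf qzr klgil rmopi wymsr qowmc yjowh dgzuk kik pkjih auy vfewb ejq ltcs
Hunk 3: at line 4 remove [qowmc,yjowh,dgzuk] add [pqgp,pklqu] -> 13 lines: sxkf qzr klgil rmopi wymsr pqgp pklqu kik pkjih auy vfewb ejq ltcs
Hunk 4: at line 3 remove [wymsr,pqgp,pklqu] add [eavf,wsw,dnsrv] -> 13 lines: sxkf qzr klgil rmopi eavf wsw dnsrv kik pkjih auy vfewb ejq ltcs
Hunk 5: at line 7 remove [kik] add [kix,vkgb] -> 14 lines: sxkf qzr klgil rmopi eavf wsw dnsrv kix vkgb pkjih auy vfewb ejq ltcs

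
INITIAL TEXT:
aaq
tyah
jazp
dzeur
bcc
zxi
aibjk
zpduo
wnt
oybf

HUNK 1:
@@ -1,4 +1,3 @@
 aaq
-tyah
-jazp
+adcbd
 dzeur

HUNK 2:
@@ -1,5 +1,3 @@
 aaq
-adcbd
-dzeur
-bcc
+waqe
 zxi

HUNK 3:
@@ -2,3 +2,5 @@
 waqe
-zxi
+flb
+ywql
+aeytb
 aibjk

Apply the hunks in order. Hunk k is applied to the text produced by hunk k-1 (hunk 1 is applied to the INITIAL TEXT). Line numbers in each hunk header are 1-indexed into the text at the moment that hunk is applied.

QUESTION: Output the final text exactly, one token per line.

Answer: aaq
waqe
flb
ywql
aeytb
aibjk
zpduo
wnt
oybf

Derivation:
Hunk 1: at line 1 remove [tyah,jazp] add [adcbd] -> 9 lines: aaq adcbd dzeur bcc zxi aibjk zpduo wnt oybf
Hunk 2: at line 1 remove [adcbd,dzeur,bcc] add [waqe] -> 7 lines: aaq waqe zxi aibjk zpduo wnt oybf
Hunk 3: at line 2 remove [zxi] add [flb,ywql,aeytb] -> 9 lines: aaq waqe flb ywql aeytb aibjk zpduo wnt oybf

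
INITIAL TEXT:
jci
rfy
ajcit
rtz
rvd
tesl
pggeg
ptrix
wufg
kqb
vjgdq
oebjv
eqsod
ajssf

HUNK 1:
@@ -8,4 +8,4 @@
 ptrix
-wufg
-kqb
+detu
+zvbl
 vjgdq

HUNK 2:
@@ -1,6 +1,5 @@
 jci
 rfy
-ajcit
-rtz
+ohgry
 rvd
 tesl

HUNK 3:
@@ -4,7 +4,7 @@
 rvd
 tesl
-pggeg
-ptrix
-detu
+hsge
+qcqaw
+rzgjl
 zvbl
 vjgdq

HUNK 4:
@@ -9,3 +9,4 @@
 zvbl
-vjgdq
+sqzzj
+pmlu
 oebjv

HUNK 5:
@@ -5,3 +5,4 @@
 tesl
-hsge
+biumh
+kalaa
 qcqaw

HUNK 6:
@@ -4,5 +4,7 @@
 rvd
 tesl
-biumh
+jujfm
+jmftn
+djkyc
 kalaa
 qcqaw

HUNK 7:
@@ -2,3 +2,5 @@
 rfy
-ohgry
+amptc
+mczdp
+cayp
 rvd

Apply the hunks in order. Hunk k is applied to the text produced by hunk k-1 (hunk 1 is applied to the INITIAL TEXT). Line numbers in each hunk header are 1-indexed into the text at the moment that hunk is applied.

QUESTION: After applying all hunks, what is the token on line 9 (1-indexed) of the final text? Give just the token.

Answer: jmftn

Derivation:
Hunk 1: at line 8 remove [wufg,kqb] add [detu,zvbl] -> 14 lines: jci rfy ajcit rtz rvd tesl pggeg ptrix detu zvbl vjgdq oebjv eqsod ajssf
Hunk 2: at line 1 remove [ajcit,rtz] add [ohgry] -> 13 lines: jci rfy ohgry rvd tesl pggeg ptrix detu zvbl vjgdq oebjv eqsod ajssf
Hunk 3: at line 4 remove [pggeg,ptrix,detu] add [hsge,qcqaw,rzgjl] -> 13 lines: jci rfy ohgry rvd tesl hsge qcqaw rzgjl zvbl vjgdq oebjv eqsod ajssf
Hunk 4: at line 9 remove [vjgdq] add [sqzzj,pmlu] -> 14 lines: jci rfy ohgry rvd tesl hsge qcqaw rzgjl zvbl sqzzj pmlu oebjv eqsod ajssf
Hunk 5: at line 5 remove [hsge] add [biumh,kalaa] -> 15 lines: jci rfy ohgry rvd tesl biumh kalaa qcqaw rzgjl zvbl sqzzj pmlu oebjv eqsod ajssf
Hunk 6: at line 4 remove [biumh] add [jujfm,jmftn,djkyc] -> 17 lines: jci rfy ohgry rvd tesl jujfm jmftn djkyc kalaa qcqaw rzgjl zvbl sqzzj pmlu oebjv eqsod ajssf
Hunk 7: at line 2 remove [ohgry] add [amptc,mczdp,cayp] -> 19 lines: jci rfy amptc mczdp cayp rvd tesl jujfm jmftn djkyc kalaa qcqaw rzgjl zvbl sqzzj pmlu oebjv eqsod ajssf
Final line 9: jmftn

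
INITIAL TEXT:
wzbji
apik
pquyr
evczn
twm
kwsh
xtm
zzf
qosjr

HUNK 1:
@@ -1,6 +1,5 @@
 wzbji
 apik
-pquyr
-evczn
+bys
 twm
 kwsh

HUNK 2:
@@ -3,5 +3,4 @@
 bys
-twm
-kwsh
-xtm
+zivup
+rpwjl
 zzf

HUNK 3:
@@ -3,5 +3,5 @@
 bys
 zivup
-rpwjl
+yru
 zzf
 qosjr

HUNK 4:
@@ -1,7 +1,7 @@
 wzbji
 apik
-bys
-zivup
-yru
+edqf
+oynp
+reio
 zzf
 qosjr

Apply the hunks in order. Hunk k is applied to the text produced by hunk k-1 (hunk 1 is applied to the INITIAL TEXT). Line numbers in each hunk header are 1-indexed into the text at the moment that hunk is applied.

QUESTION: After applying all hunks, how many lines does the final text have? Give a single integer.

Hunk 1: at line 1 remove [pquyr,evczn] add [bys] -> 8 lines: wzbji apik bys twm kwsh xtm zzf qosjr
Hunk 2: at line 3 remove [twm,kwsh,xtm] add [zivup,rpwjl] -> 7 lines: wzbji apik bys zivup rpwjl zzf qosjr
Hunk 3: at line 3 remove [rpwjl] add [yru] -> 7 lines: wzbji apik bys zivup yru zzf qosjr
Hunk 4: at line 1 remove [bys,zivup,yru] add [edqf,oynp,reio] -> 7 lines: wzbji apik edqf oynp reio zzf qosjr
Final line count: 7

Answer: 7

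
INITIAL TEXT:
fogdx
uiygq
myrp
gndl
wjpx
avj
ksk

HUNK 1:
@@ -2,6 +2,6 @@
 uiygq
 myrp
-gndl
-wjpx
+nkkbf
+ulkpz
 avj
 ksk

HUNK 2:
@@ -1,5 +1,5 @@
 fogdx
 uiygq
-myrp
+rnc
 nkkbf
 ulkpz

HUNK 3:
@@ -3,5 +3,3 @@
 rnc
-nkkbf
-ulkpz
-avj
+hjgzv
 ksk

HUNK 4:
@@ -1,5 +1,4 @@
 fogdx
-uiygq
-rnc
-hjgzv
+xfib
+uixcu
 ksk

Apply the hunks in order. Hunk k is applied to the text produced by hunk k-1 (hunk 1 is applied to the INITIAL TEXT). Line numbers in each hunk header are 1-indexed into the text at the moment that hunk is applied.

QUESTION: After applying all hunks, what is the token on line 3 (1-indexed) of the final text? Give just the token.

Answer: uixcu

Derivation:
Hunk 1: at line 2 remove [gndl,wjpx] add [nkkbf,ulkpz] -> 7 lines: fogdx uiygq myrp nkkbf ulkpz avj ksk
Hunk 2: at line 1 remove [myrp] add [rnc] -> 7 lines: fogdx uiygq rnc nkkbf ulkpz avj ksk
Hunk 3: at line 3 remove [nkkbf,ulkpz,avj] add [hjgzv] -> 5 lines: fogdx uiygq rnc hjgzv ksk
Hunk 4: at line 1 remove [uiygq,rnc,hjgzv] add [xfib,uixcu] -> 4 lines: fogdx xfib uixcu ksk
Final line 3: uixcu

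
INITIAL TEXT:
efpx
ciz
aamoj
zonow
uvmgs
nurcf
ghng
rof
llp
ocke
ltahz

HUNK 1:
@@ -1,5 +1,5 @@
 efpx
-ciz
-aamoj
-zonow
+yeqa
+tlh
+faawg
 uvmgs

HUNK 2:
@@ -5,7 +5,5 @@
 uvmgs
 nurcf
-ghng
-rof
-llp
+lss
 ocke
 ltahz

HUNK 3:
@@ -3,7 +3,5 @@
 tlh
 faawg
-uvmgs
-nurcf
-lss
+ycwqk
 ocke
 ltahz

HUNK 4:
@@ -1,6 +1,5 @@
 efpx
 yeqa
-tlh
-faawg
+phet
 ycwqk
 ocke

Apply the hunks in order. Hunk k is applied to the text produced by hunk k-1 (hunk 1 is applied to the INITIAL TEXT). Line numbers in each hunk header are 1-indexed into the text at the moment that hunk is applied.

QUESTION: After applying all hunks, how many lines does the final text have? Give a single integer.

Hunk 1: at line 1 remove [ciz,aamoj,zonow] add [yeqa,tlh,faawg] -> 11 lines: efpx yeqa tlh faawg uvmgs nurcf ghng rof llp ocke ltahz
Hunk 2: at line 5 remove [ghng,rof,llp] add [lss] -> 9 lines: efpx yeqa tlh faawg uvmgs nurcf lss ocke ltahz
Hunk 3: at line 3 remove [uvmgs,nurcf,lss] add [ycwqk] -> 7 lines: efpx yeqa tlh faawg ycwqk ocke ltahz
Hunk 4: at line 1 remove [tlh,faawg] add [phet] -> 6 lines: efpx yeqa phet ycwqk ocke ltahz
Final line count: 6

Answer: 6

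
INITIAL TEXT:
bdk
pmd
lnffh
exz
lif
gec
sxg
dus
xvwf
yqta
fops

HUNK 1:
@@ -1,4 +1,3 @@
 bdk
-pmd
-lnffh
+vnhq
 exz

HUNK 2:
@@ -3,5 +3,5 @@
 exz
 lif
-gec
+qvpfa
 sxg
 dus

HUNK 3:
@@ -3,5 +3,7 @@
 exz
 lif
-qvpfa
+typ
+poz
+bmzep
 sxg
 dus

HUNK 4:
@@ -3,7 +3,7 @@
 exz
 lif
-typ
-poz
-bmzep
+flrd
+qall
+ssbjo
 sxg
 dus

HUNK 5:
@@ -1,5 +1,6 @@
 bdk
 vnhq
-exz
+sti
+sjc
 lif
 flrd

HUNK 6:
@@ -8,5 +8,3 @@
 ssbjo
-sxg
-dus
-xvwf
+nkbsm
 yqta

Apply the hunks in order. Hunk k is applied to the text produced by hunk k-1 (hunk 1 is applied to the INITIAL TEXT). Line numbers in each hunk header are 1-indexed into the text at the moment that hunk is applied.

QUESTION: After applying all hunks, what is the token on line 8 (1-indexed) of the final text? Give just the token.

Answer: ssbjo

Derivation:
Hunk 1: at line 1 remove [pmd,lnffh] add [vnhq] -> 10 lines: bdk vnhq exz lif gec sxg dus xvwf yqta fops
Hunk 2: at line 3 remove [gec] add [qvpfa] -> 10 lines: bdk vnhq exz lif qvpfa sxg dus xvwf yqta fops
Hunk 3: at line 3 remove [qvpfa] add [typ,poz,bmzep] -> 12 lines: bdk vnhq exz lif typ poz bmzep sxg dus xvwf yqta fops
Hunk 4: at line 3 remove [typ,poz,bmzep] add [flrd,qall,ssbjo] -> 12 lines: bdk vnhq exz lif flrd qall ssbjo sxg dus xvwf yqta fops
Hunk 5: at line 1 remove [exz] add [sti,sjc] -> 13 lines: bdk vnhq sti sjc lif flrd qall ssbjo sxg dus xvwf yqta fops
Hunk 6: at line 8 remove [sxg,dus,xvwf] add [nkbsm] -> 11 lines: bdk vnhq sti sjc lif flrd qall ssbjo nkbsm yqta fops
Final line 8: ssbjo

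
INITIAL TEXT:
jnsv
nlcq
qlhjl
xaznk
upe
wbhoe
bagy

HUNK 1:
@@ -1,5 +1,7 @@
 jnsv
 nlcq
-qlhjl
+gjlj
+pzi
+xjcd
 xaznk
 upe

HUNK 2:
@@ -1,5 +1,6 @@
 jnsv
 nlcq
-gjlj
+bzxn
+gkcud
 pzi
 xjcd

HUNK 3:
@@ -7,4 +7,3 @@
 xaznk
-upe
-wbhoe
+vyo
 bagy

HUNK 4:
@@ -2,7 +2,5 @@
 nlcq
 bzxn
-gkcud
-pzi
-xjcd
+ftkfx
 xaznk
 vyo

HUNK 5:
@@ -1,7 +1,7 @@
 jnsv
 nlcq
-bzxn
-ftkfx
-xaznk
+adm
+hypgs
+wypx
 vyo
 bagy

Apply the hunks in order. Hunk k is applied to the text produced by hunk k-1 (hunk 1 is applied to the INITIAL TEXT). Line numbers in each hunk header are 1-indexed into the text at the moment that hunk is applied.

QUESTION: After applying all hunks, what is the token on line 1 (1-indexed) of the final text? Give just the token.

Answer: jnsv

Derivation:
Hunk 1: at line 1 remove [qlhjl] add [gjlj,pzi,xjcd] -> 9 lines: jnsv nlcq gjlj pzi xjcd xaznk upe wbhoe bagy
Hunk 2: at line 1 remove [gjlj] add [bzxn,gkcud] -> 10 lines: jnsv nlcq bzxn gkcud pzi xjcd xaznk upe wbhoe bagy
Hunk 3: at line 7 remove [upe,wbhoe] add [vyo] -> 9 lines: jnsv nlcq bzxn gkcud pzi xjcd xaznk vyo bagy
Hunk 4: at line 2 remove [gkcud,pzi,xjcd] add [ftkfx] -> 7 lines: jnsv nlcq bzxn ftkfx xaznk vyo bagy
Hunk 5: at line 1 remove [bzxn,ftkfx,xaznk] add [adm,hypgs,wypx] -> 7 lines: jnsv nlcq adm hypgs wypx vyo bagy
Final line 1: jnsv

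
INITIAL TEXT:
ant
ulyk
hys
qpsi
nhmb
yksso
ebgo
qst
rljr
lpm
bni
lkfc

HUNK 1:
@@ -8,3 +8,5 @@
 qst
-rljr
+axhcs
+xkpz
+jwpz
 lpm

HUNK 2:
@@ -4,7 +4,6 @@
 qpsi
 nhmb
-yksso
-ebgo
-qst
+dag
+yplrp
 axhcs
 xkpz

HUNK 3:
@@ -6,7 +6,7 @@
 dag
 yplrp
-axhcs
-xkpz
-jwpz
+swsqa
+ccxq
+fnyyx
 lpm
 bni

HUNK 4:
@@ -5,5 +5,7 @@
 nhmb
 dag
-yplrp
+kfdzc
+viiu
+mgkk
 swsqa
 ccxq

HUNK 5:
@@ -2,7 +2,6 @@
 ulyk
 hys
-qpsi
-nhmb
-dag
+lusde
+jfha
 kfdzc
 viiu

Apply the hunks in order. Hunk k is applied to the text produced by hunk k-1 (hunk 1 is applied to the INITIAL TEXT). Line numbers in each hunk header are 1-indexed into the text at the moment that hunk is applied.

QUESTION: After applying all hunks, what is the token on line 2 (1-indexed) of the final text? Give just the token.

Answer: ulyk

Derivation:
Hunk 1: at line 8 remove [rljr] add [axhcs,xkpz,jwpz] -> 14 lines: ant ulyk hys qpsi nhmb yksso ebgo qst axhcs xkpz jwpz lpm bni lkfc
Hunk 2: at line 4 remove [yksso,ebgo,qst] add [dag,yplrp] -> 13 lines: ant ulyk hys qpsi nhmb dag yplrp axhcs xkpz jwpz lpm bni lkfc
Hunk 3: at line 6 remove [axhcs,xkpz,jwpz] add [swsqa,ccxq,fnyyx] -> 13 lines: ant ulyk hys qpsi nhmb dag yplrp swsqa ccxq fnyyx lpm bni lkfc
Hunk 4: at line 5 remove [yplrp] add [kfdzc,viiu,mgkk] -> 15 lines: ant ulyk hys qpsi nhmb dag kfdzc viiu mgkk swsqa ccxq fnyyx lpm bni lkfc
Hunk 5: at line 2 remove [qpsi,nhmb,dag] add [lusde,jfha] -> 14 lines: ant ulyk hys lusde jfha kfdzc viiu mgkk swsqa ccxq fnyyx lpm bni lkfc
Final line 2: ulyk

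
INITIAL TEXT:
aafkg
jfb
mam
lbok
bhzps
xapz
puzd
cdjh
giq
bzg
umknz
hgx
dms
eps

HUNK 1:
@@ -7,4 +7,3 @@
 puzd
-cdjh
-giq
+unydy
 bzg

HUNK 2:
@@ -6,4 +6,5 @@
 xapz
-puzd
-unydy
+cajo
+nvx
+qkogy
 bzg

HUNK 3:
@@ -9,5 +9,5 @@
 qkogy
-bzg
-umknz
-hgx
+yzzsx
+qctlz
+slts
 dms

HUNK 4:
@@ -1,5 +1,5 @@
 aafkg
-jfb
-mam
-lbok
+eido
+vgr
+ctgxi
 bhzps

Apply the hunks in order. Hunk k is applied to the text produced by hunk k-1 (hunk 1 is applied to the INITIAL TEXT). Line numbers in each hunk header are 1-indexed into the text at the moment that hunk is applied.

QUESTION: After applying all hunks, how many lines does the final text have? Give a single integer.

Answer: 14

Derivation:
Hunk 1: at line 7 remove [cdjh,giq] add [unydy] -> 13 lines: aafkg jfb mam lbok bhzps xapz puzd unydy bzg umknz hgx dms eps
Hunk 2: at line 6 remove [puzd,unydy] add [cajo,nvx,qkogy] -> 14 lines: aafkg jfb mam lbok bhzps xapz cajo nvx qkogy bzg umknz hgx dms eps
Hunk 3: at line 9 remove [bzg,umknz,hgx] add [yzzsx,qctlz,slts] -> 14 lines: aafkg jfb mam lbok bhzps xapz cajo nvx qkogy yzzsx qctlz slts dms eps
Hunk 4: at line 1 remove [jfb,mam,lbok] add [eido,vgr,ctgxi] -> 14 lines: aafkg eido vgr ctgxi bhzps xapz cajo nvx qkogy yzzsx qctlz slts dms eps
Final line count: 14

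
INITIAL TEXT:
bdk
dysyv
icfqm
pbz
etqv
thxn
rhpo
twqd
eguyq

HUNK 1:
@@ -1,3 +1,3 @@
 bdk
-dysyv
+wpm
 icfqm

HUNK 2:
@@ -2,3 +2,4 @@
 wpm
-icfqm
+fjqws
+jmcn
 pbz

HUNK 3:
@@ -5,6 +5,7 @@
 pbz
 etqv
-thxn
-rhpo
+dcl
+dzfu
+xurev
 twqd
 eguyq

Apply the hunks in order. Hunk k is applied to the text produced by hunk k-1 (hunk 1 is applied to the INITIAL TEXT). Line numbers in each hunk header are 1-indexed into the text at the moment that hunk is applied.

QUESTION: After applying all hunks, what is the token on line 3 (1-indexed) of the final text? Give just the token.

Answer: fjqws

Derivation:
Hunk 1: at line 1 remove [dysyv] add [wpm] -> 9 lines: bdk wpm icfqm pbz etqv thxn rhpo twqd eguyq
Hunk 2: at line 2 remove [icfqm] add [fjqws,jmcn] -> 10 lines: bdk wpm fjqws jmcn pbz etqv thxn rhpo twqd eguyq
Hunk 3: at line 5 remove [thxn,rhpo] add [dcl,dzfu,xurev] -> 11 lines: bdk wpm fjqws jmcn pbz etqv dcl dzfu xurev twqd eguyq
Final line 3: fjqws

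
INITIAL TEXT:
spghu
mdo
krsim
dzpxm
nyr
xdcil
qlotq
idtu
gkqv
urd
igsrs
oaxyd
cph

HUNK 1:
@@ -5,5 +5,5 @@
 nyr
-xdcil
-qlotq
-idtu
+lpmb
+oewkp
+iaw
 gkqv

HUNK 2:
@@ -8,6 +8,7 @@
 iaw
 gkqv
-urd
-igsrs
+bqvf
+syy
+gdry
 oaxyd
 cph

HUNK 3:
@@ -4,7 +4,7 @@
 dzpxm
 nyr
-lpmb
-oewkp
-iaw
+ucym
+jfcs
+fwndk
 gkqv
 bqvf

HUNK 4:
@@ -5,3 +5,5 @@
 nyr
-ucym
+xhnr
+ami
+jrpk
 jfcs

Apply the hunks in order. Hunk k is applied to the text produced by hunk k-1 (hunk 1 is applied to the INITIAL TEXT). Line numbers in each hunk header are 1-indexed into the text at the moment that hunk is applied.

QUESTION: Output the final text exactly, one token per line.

Hunk 1: at line 5 remove [xdcil,qlotq,idtu] add [lpmb,oewkp,iaw] -> 13 lines: spghu mdo krsim dzpxm nyr lpmb oewkp iaw gkqv urd igsrs oaxyd cph
Hunk 2: at line 8 remove [urd,igsrs] add [bqvf,syy,gdry] -> 14 lines: spghu mdo krsim dzpxm nyr lpmb oewkp iaw gkqv bqvf syy gdry oaxyd cph
Hunk 3: at line 4 remove [lpmb,oewkp,iaw] add [ucym,jfcs,fwndk] -> 14 lines: spghu mdo krsim dzpxm nyr ucym jfcs fwndk gkqv bqvf syy gdry oaxyd cph
Hunk 4: at line 5 remove [ucym] add [xhnr,ami,jrpk] -> 16 lines: spghu mdo krsim dzpxm nyr xhnr ami jrpk jfcs fwndk gkqv bqvf syy gdry oaxyd cph

Answer: spghu
mdo
krsim
dzpxm
nyr
xhnr
ami
jrpk
jfcs
fwndk
gkqv
bqvf
syy
gdry
oaxyd
cph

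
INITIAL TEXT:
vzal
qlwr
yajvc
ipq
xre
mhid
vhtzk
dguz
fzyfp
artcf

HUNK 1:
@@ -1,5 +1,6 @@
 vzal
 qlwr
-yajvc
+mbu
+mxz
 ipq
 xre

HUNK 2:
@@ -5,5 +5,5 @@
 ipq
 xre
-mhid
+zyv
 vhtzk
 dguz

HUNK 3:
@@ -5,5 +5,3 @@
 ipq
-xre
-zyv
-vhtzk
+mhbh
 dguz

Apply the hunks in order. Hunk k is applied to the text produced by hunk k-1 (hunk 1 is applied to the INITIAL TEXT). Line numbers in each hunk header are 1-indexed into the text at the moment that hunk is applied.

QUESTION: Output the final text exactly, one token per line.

Answer: vzal
qlwr
mbu
mxz
ipq
mhbh
dguz
fzyfp
artcf

Derivation:
Hunk 1: at line 1 remove [yajvc] add [mbu,mxz] -> 11 lines: vzal qlwr mbu mxz ipq xre mhid vhtzk dguz fzyfp artcf
Hunk 2: at line 5 remove [mhid] add [zyv] -> 11 lines: vzal qlwr mbu mxz ipq xre zyv vhtzk dguz fzyfp artcf
Hunk 3: at line 5 remove [xre,zyv,vhtzk] add [mhbh] -> 9 lines: vzal qlwr mbu mxz ipq mhbh dguz fzyfp artcf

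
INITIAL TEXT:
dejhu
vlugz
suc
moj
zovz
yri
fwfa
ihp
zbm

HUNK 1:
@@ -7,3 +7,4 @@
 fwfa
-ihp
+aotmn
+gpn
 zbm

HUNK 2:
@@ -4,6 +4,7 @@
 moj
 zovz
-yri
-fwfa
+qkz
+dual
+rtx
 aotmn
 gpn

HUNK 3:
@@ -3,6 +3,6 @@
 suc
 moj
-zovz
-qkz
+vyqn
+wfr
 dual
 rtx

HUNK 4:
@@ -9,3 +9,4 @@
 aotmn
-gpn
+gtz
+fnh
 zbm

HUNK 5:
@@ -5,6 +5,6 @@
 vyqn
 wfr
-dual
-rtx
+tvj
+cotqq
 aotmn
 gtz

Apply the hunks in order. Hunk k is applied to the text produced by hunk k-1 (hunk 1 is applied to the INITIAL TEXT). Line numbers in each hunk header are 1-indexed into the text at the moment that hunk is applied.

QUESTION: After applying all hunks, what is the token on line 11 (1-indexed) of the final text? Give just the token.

Hunk 1: at line 7 remove [ihp] add [aotmn,gpn] -> 10 lines: dejhu vlugz suc moj zovz yri fwfa aotmn gpn zbm
Hunk 2: at line 4 remove [yri,fwfa] add [qkz,dual,rtx] -> 11 lines: dejhu vlugz suc moj zovz qkz dual rtx aotmn gpn zbm
Hunk 3: at line 3 remove [zovz,qkz] add [vyqn,wfr] -> 11 lines: dejhu vlugz suc moj vyqn wfr dual rtx aotmn gpn zbm
Hunk 4: at line 9 remove [gpn] add [gtz,fnh] -> 12 lines: dejhu vlugz suc moj vyqn wfr dual rtx aotmn gtz fnh zbm
Hunk 5: at line 5 remove [dual,rtx] add [tvj,cotqq] -> 12 lines: dejhu vlugz suc moj vyqn wfr tvj cotqq aotmn gtz fnh zbm
Final line 11: fnh

Answer: fnh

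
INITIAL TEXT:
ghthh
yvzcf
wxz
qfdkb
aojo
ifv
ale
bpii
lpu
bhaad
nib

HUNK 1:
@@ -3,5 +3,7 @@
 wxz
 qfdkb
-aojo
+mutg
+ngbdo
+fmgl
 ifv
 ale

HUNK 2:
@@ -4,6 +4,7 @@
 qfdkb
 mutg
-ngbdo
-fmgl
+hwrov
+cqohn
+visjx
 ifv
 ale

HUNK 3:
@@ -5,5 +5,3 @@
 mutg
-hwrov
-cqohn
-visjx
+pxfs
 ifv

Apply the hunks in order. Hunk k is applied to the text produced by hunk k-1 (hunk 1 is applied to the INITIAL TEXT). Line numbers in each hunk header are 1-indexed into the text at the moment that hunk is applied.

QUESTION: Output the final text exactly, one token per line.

Hunk 1: at line 3 remove [aojo] add [mutg,ngbdo,fmgl] -> 13 lines: ghthh yvzcf wxz qfdkb mutg ngbdo fmgl ifv ale bpii lpu bhaad nib
Hunk 2: at line 4 remove [ngbdo,fmgl] add [hwrov,cqohn,visjx] -> 14 lines: ghthh yvzcf wxz qfdkb mutg hwrov cqohn visjx ifv ale bpii lpu bhaad nib
Hunk 3: at line 5 remove [hwrov,cqohn,visjx] add [pxfs] -> 12 lines: ghthh yvzcf wxz qfdkb mutg pxfs ifv ale bpii lpu bhaad nib

Answer: ghthh
yvzcf
wxz
qfdkb
mutg
pxfs
ifv
ale
bpii
lpu
bhaad
nib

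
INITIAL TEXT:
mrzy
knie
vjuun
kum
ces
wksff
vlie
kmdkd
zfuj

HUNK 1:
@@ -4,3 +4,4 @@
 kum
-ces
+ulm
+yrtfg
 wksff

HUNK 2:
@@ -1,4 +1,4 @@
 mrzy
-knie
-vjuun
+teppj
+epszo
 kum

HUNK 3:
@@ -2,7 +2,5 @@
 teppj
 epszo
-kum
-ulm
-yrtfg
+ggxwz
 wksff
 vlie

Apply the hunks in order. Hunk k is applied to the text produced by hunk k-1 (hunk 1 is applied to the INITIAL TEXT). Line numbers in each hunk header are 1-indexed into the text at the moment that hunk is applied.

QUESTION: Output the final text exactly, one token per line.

Answer: mrzy
teppj
epszo
ggxwz
wksff
vlie
kmdkd
zfuj

Derivation:
Hunk 1: at line 4 remove [ces] add [ulm,yrtfg] -> 10 lines: mrzy knie vjuun kum ulm yrtfg wksff vlie kmdkd zfuj
Hunk 2: at line 1 remove [knie,vjuun] add [teppj,epszo] -> 10 lines: mrzy teppj epszo kum ulm yrtfg wksff vlie kmdkd zfuj
Hunk 3: at line 2 remove [kum,ulm,yrtfg] add [ggxwz] -> 8 lines: mrzy teppj epszo ggxwz wksff vlie kmdkd zfuj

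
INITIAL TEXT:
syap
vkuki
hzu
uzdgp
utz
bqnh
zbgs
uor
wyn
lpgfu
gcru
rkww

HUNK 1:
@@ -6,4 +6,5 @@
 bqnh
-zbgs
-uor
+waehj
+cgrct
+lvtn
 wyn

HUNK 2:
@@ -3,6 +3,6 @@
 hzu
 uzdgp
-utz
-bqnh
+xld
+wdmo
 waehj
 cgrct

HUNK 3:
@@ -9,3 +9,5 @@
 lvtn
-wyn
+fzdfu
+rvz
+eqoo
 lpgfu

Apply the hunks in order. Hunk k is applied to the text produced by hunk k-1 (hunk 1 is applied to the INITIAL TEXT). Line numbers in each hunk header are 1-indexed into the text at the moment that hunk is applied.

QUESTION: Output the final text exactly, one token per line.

Answer: syap
vkuki
hzu
uzdgp
xld
wdmo
waehj
cgrct
lvtn
fzdfu
rvz
eqoo
lpgfu
gcru
rkww

Derivation:
Hunk 1: at line 6 remove [zbgs,uor] add [waehj,cgrct,lvtn] -> 13 lines: syap vkuki hzu uzdgp utz bqnh waehj cgrct lvtn wyn lpgfu gcru rkww
Hunk 2: at line 3 remove [utz,bqnh] add [xld,wdmo] -> 13 lines: syap vkuki hzu uzdgp xld wdmo waehj cgrct lvtn wyn lpgfu gcru rkww
Hunk 3: at line 9 remove [wyn] add [fzdfu,rvz,eqoo] -> 15 lines: syap vkuki hzu uzdgp xld wdmo waehj cgrct lvtn fzdfu rvz eqoo lpgfu gcru rkww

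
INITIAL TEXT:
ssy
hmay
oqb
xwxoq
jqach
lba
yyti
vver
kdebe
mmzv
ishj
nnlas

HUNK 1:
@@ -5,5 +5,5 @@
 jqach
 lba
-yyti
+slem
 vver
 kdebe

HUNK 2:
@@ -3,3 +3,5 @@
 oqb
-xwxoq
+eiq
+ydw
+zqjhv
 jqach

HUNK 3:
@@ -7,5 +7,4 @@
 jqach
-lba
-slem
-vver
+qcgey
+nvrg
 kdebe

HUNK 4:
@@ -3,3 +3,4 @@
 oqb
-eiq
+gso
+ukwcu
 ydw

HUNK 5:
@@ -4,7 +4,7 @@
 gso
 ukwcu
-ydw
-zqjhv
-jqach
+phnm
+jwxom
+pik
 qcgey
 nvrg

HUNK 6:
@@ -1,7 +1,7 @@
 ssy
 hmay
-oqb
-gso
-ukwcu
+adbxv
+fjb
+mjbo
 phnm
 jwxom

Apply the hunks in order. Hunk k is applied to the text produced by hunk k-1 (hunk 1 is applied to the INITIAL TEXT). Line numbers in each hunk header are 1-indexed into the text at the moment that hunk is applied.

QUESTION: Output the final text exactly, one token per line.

Hunk 1: at line 5 remove [yyti] add [slem] -> 12 lines: ssy hmay oqb xwxoq jqach lba slem vver kdebe mmzv ishj nnlas
Hunk 2: at line 3 remove [xwxoq] add [eiq,ydw,zqjhv] -> 14 lines: ssy hmay oqb eiq ydw zqjhv jqach lba slem vver kdebe mmzv ishj nnlas
Hunk 3: at line 7 remove [lba,slem,vver] add [qcgey,nvrg] -> 13 lines: ssy hmay oqb eiq ydw zqjhv jqach qcgey nvrg kdebe mmzv ishj nnlas
Hunk 4: at line 3 remove [eiq] add [gso,ukwcu] -> 14 lines: ssy hmay oqb gso ukwcu ydw zqjhv jqach qcgey nvrg kdebe mmzv ishj nnlas
Hunk 5: at line 4 remove [ydw,zqjhv,jqach] add [phnm,jwxom,pik] -> 14 lines: ssy hmay oqb gso ukwcu phnm jwxom pik qcgey nvrg kdebe mmzv ishj nnlas
Hunk 6: at line 1 remove [oqb,gso,ukwcu] add [adbxv,fjb,mjbo] -> 14 lines: ssy hmay adbxv fjb mjbo phnm jwxom pik qcgey nvrg kdebe mmzv ishj nnlas

Answer: ssy
hmay
adbxv
fjb
mjbo
phnm
jwxom
pik
qcgey
nvrg
kdebe
mmzv
ishj
nnlas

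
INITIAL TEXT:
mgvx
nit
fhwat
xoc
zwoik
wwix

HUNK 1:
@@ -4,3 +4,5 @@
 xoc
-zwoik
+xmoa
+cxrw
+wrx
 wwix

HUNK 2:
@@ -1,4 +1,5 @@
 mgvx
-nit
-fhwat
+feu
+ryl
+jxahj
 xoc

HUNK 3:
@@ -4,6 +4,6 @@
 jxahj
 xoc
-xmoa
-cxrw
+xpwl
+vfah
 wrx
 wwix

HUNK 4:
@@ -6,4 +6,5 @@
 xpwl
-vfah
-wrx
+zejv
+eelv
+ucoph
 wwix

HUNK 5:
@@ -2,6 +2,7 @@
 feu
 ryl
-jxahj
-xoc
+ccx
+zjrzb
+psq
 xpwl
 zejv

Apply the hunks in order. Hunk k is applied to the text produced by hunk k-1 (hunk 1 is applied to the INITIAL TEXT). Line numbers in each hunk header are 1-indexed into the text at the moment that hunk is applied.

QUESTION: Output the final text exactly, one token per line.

Answer: mgvx
feu
ryl
ccx
zjrzb
psq
xpwl
zejv
eelv
ucoph
wwix

Derivation:
Hunk 1: at line 4 remove [zwoik] add [xmoa,cxrw,wrx] -> 8 lines: mgvx nit fhwat xoc xmoa cxrw wrx wwix
Hunk 2: at line 1 remove [nit,fhwat] add [feu,ryl,jxahj] -> 9 lines: mgvx feu ryl jxahj xoc xmoa cxrw wrx wwix
Hunk 3: at line 4 remove [xmoa,cxrw] add [xpwl,vfah] -> 9 lines: mgvx feu ryl jxahj xoc xpwl vfah wrx wwix
Hunk 4: at line 6 remove [vfah,wrx] add [zejv,eelv,ucoph] -> 10 lines: mgvx feu ryl jxahj xoc xpwl zejv eelv ucoph wwix
Hunk 5: at line 2 remove [jxahj,xoc] add [ccx,zjrzb,psq] -> 11 lines: mgvx feu ryl ccx zjrzb psq xpwl zejv eelv ucoph wwix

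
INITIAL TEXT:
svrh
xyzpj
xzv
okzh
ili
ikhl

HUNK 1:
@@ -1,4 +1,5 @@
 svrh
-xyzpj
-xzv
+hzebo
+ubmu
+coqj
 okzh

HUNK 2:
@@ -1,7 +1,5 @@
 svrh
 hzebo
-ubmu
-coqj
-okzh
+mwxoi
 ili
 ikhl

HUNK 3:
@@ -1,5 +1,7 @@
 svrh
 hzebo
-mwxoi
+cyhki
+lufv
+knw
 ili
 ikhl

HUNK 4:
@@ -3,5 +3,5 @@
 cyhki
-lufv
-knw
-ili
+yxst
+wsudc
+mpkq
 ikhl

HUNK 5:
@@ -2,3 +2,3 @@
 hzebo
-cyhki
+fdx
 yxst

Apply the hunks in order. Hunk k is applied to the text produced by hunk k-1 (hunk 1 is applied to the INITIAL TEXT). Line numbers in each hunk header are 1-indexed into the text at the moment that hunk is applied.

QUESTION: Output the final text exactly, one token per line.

Hunk 1: at line 1 remove [xyzpj,xzv] add [hzebo,ubmu,coqj] -> 7 lines: svrh hzebo ubmu coqj okzh ili ikhl
Hunk 2: at line 1 remove [ubmu,coqj,okzh] add [mwxoi] -> 5 lines: svrh hzebo mwxoi ili ikhl
Hunk 3: at line 1 remove [mwxoi] add [cyhki,lufv,knw] -> 7 lines: svrh hzebo cyhki lufv knw ili ikhl
Hunk 4: at line 3 remove [lufv,knw,ili] add [yxst,wsudc,mpkq] -> 7 lines: svrh hzebo cyhki yxst wsudc mpkq ikhl
Hunk 5: at line 2 remove [cyhki] add [fdx] -> 7 lines: svrh hzebo fdx yxst wsudc mpkq ikhl

Answer: svrh
hzebo
fdx
yxst
wsudc
mpkq
ikhl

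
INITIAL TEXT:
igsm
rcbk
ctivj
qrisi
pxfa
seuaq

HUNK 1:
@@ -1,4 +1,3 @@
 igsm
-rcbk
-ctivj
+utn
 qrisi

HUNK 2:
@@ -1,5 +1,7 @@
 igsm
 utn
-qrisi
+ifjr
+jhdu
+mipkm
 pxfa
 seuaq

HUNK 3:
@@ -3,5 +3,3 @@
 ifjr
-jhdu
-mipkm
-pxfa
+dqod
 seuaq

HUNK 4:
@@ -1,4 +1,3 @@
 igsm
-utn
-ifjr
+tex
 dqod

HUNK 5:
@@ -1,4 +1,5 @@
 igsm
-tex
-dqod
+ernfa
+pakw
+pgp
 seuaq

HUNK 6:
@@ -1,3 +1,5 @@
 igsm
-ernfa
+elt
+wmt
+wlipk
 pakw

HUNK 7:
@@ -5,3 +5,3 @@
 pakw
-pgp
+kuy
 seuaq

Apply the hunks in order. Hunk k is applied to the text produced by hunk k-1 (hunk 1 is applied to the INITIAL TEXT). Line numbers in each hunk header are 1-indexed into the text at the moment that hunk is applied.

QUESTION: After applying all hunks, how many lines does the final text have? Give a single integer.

Hunk 1: at line 1 remove [rcbk,ctivj] add [utn] -> 5 lines: igsm utn qrisi pxfa seuaq
Hunk 2: at line 1 remove [qrisi] add [ifjr,jhdu,mipkm] -> 7 lines: igsm utn ifjr jhdu mipkm pxfa seuaq
Hunk 3: at line 3 remove [jhdu,mipkm,pxfa] add [dqod] -> 5 lines: igsm utn ifjr dqod seuaq
Hunk 4: at line 1 remove [utn,ifjr] add [tex] -> 4 lines: igsm tex dqod seuaq
Hunk 5: at line 1 remove [tex,dqod] add [ernfa,pakw,pgp] -> 5 lines: igsm ernfa pakw pgp seuaq
Hunk 6: at line 1 remove [ernfa] add [elt,wmt,wlipk] -> 7 lines: igsm elt wmt wlipk pakw pgp seuaq
Hunk 7: at line 5 remove [pgp] add [kuy] -> 7 lines: igsm elt wmt wlipk pakw kuy seuaq
Final line count: 7

Answer: 7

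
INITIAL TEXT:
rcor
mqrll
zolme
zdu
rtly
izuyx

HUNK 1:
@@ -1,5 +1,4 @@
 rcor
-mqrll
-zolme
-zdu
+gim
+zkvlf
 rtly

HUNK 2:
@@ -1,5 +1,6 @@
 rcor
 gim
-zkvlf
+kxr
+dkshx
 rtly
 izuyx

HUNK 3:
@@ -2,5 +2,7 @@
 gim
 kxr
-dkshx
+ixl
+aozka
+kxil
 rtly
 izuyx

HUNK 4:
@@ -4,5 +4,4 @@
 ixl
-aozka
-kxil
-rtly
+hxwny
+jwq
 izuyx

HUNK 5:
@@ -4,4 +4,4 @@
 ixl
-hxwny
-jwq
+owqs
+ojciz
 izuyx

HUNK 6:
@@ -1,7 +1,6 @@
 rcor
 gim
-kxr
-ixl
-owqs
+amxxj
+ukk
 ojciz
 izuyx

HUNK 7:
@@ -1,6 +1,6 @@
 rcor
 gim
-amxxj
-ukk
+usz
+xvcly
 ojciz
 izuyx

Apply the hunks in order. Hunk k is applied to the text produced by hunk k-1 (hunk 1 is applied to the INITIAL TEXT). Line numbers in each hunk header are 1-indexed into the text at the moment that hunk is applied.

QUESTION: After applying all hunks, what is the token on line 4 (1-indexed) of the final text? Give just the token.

Answer: xvcly

Derivation:
Hunk 1: at line 1 remove [mqrll,zolme,zdu] add [gim,zkvlf] -> 5 lines: rcor gim zkvlf rtly izuyx
Hunk 2: at line 1 remove [zkvlf] add [kxr,dkshx] -> 6 lines: rcor gim kxr dkshx rtly izuyx
Hunk 3: at line 2 remove [dkshx] add [ixl,aozka,kxil] -> 8 lines: rcor gim kxr ixl aozka kxil rtly izuyx
Hunk 4: at line 4 remove [aozka,kxil,rtly] add [hxwny,jwq] -> 7 lines: rcor gim kxr ixl hxwny jwq izuyx
Hunk 5: at line 4 remove [hxwny,jwq] add [owqs,ojciz] -> 7 lines: rcor gim kxr ixl owqs ojciz izuyx
Hunk 6: at line 1 remove [kxr,ixl,owqs] add [amxxj,ukk] -> 6 lines: rcor gim amxxj ukk ojciz izuyx
Hunk 7: at line 1 remove [amxxj,ukk] add [usz,xvcly] -> 6 lines: rcor gim usz xvcly ojciz izuyx
Final line 4: xvcly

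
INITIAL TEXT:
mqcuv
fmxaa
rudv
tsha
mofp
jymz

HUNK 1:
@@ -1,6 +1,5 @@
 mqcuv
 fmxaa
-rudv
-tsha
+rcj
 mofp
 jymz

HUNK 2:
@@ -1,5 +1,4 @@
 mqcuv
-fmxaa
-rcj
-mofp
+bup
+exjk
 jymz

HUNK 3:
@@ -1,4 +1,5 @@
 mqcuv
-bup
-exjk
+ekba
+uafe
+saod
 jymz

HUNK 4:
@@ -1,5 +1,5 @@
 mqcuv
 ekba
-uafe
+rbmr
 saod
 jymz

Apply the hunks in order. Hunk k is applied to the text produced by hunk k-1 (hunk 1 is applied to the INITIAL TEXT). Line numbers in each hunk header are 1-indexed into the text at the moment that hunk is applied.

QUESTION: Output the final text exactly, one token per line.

Answer: mqcuv
ekba
rbmr
saod
jymz

Derivation:
Hunk 1: at line 1 remove [rudv,tsha] add [rcj] -> 5 lines: mqcuv fmxaa rcj mofp jymz
Hunk 2: at line 1 remove [fmxaa,rcj,mofp] add [bup,exjk] -> 4 lines: mqcuv bup exjk jymz
Hunk 3: at line 1 remove [bup,exjk] add [ekba,uafe,saod] -> 5 lines: mqcuv ekba uafe saod jymz
Hunk 4: at line 1 remove [uafe] add [rbmr] -> 5 lines: mqcuv ekba rbmr saod jymz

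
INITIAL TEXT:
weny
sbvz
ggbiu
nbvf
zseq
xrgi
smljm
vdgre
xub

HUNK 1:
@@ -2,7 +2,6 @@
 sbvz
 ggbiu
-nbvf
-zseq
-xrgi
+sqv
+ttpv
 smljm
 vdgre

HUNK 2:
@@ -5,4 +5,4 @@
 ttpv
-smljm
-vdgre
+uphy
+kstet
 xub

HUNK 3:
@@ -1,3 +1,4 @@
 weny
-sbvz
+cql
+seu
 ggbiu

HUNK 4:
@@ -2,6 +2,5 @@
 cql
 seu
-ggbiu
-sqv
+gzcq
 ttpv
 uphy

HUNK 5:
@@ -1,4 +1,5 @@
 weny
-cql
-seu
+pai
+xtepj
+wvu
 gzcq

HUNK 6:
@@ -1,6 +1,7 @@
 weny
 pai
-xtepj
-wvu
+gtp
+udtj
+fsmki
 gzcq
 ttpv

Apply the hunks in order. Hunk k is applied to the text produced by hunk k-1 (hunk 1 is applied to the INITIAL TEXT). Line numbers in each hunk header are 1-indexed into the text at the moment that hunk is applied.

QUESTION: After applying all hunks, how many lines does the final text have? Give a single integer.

Hunk 1: at line 2 remove [nbvf,zseq,xrgi] add [sqv,ttpv] -> 8 lines: weny sbvz ggbiu sqv ttpv smljm vdgre xub
Hunk 2: at line 5 remove [smljm,vdgre] add [uphy,kstet] -> 8 lines: weny sbvz ggbiu sqv ttpv uphy kstet xub
Hunk 3: at line 1 remove [sbvz] add [cql,seu] -> 9 lines: weny cql seu ggbiu sqv ttpv uphy kstet xub
Hunk 4: at line 2 remove [ggbiu,sqv] add [gzcq] -> 8 lines: weny cql seu gzcq ttpv uphy kstet xub
Hunk 5: at line 1 remove [cql,seu] add [pai,xtepj,wvu] -> 9 lines: weny pai xtepj wvu gzcq ttpv uphy kstet xub
Hunk 6: at line 1 remove [xtepj,wvu] add [gtp,udtj,fsmki] -> 10 lines: weny pai gtp udtj fsmki gzcq ttpv uphy kstet xub
Final line count: 10

Answer: 10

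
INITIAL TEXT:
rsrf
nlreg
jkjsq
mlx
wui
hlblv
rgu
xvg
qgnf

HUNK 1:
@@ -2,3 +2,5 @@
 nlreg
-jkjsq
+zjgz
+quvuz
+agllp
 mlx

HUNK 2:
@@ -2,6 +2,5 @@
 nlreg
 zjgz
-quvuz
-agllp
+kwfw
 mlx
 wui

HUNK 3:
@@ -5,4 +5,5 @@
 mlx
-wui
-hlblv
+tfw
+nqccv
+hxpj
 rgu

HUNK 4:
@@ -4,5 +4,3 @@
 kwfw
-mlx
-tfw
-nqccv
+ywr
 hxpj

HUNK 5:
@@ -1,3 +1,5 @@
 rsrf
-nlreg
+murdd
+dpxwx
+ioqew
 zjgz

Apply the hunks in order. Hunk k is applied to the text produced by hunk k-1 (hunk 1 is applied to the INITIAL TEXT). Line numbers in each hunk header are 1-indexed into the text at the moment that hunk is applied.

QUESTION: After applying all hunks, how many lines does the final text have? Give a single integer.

Hunk 1: at line 2 remove [jkjsq] add [zjgz,quvuz,agllp] -> 11 lines: rsrf nlreg zjgz quvuz agllp mlx wui hlblv rgu xvg qgnf
Hunk 2: at line 2 remove [quvuz,agllp] add [kwfw] -> 10 lines: rsrf nlreg zjgz kwfw mlx wui hlblv rgu xvg qgnf
Hunk 3: at line 5 remove [wui,hlblv] add [tfw,nqccv,hxpj] -> 11 lines: rsrf nlreg zjgz kwfw mlx tfw nqccv hxpj rgu xvg qgnf
Hunk 4: at line 4 remove [mlx,tfw,nqccv] add [ywr] -> 9 lines: rsrf nlreg zjgz kwfw ywr hxpj rgu xvg qgnf
Hunk 5: at line 1 remove [nlreg] add [murdd,dpxwx,ioqew] -> 11 lines: rsrf murdd dpxwx ioqew zjgz kwfw ywr hxpj rgu xvg qgnf
Final line count: 11

Answer: 11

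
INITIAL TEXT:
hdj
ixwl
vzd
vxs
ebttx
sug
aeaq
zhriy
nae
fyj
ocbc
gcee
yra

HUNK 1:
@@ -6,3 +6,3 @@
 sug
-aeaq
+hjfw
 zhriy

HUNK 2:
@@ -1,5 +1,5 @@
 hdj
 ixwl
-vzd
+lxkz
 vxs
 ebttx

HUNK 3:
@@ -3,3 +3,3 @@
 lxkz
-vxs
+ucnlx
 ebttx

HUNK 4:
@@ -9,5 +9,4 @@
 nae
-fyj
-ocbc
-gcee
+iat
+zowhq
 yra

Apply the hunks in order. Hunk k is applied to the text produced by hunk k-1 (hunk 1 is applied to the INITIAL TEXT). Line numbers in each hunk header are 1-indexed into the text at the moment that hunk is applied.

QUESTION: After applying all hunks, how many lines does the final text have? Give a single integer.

Answer: 12

Derivation:
Hunk 1: at line 6 remove [aeaq] add [hjfw] -> 13 lines: hdj ixwl vzd vxs ebttx sug hjfw zhriy nae fyj ocbc gcee yra
Hunk 2: at line 1 remove [vzd] add [lxkz] -> 13 lines: hdj ixwl lxkz vxs ebttx sug hjfw zhriy nae fyj ocbc gcee yra
Hunk 3: at line 3 remove [vxs] add [ucnlx] -> 13 lines: hdj ixwl lxkz ucnlx ebttx sug hjfw zhriy nae fyj ocbc gcee yra
Hunk 4: at line 9 remove [fyj,ocbc,gcee] add [iat,zowhq] -> 12 lines: hdj ixwl lxkz ucnlx ebttx sug hjfw zhriy nae iat zowhq yra
Final line count: 12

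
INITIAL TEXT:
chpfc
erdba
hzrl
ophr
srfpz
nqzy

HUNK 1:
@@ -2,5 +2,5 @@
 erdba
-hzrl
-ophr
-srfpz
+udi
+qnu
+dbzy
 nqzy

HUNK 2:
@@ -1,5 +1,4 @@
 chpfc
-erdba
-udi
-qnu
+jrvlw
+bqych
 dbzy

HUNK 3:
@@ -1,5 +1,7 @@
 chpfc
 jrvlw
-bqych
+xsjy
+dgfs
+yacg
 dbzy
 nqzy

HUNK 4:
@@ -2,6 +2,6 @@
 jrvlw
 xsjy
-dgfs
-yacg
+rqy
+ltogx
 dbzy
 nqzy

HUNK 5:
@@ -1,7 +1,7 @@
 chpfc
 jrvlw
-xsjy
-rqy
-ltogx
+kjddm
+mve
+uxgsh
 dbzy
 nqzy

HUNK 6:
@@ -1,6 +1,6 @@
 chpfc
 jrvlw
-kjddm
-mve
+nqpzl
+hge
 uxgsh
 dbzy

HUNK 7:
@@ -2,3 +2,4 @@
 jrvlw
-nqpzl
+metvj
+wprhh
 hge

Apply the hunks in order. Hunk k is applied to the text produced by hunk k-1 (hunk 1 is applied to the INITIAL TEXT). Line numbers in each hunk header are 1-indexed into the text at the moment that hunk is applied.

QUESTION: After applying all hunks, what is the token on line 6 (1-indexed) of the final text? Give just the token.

Hunk 1: at line 2 remove [hzrl,ophr,srfpz] add [udi,qnu,dbzy] -> 6 lines: chpfc erdba udi qnu dbzy nqzy
Hunk 2: at line 1 remove [erdba,udi,qnu] add [jrvlw,bqych] -> 5 lines: chpfc jrvlw bqych dbzy nqzy
Hunk 3: at line 1 remove [bqych] add [xsjy,dgfs,yacg] -> 7 lines: chpfc jrvlw xsjy dgfs yacg dbzy nqzy
Hunk 4: at line 2 remove [dgfs,yacg] add [rqy,ltogx] -> 7 lines: chpfc jrvlw xsjy rqy ltogx dbzy nqzy
Hunk 5: at line 1 remove [xsjy,rqy,ltogx] add [kjddm,mve,uxgsh] -> 7 lines: chpfc jrvlw kjddm mve uxgsh dbzy nqzy
Hunk 6: at line 1 remove [kjddm,mve] add [nqpzl,hge] -> 7 lines: chpfc jrvlw nqpzl hge uxgsh dbzy nqzy
Hunk 7: at line 2 remove [nqpzl] add [metvj,wprhh] -> 8 lines: chpfc jrvlw metvj wprhh hge uxgsh dbzy nqzy
Final line 6: uxgsh

Answer: uxgsh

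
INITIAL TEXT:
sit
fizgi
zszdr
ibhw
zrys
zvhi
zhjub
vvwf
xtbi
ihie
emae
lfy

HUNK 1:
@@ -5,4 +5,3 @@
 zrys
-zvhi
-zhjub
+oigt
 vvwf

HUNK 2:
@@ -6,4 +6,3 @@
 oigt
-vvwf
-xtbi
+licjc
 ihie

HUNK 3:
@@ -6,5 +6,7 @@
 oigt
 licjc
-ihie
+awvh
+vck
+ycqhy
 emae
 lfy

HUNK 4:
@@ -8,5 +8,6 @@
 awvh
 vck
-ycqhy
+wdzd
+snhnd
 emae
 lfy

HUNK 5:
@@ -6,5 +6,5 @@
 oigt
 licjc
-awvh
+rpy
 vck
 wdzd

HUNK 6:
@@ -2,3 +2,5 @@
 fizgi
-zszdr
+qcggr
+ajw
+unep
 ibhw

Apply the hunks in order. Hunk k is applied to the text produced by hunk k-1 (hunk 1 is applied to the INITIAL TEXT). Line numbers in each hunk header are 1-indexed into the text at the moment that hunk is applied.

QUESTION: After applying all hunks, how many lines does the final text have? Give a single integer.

Answer: 15

Derivation:
Hunk 1: at line 5 remove [zvhi,zhjub] add [oigt] -> 11 lines: sit fizgi zszdr ibhw zrys oigt vvwf xtbi ihie emae lfy
Hunk 2: at line 6 remove [vvwf,xtbi] add [licjc] -> 10 lines: sit fizgi zszdr ibhw zrys oigt licjc ihie emae lfy
Hunk 3: at line 6 remove [ihie] add [awvh,vck,ycqhy] -> 12 lines: sit fizgi zszdr ibhw zrys oigt licjc awvh vck ycqhy emae lfy
Hunk 4: at line 8 remove [ycqhy] add [wdzd,snhnd] -> 13 lines: sit fizgi zszdr ibhw zrys oigt licjc awvh vck wdzd snhnd emae lfy
Hunk 5: at line 6 remove [awvh] add [rpy] -> 13 lines: sit fizgi zszdr ibhw zrys oigt licjc rpy vck wdzd snhnd emae lfy
Hunk 6: at line 2 remove [zszdr] add [qcggr,ajw,unep] -> 15 lines: sit fizgi qcggr ajw unep ibhw zrys oigt licjc rpy vck wdzd snhnd emae lfy
Final line count: 15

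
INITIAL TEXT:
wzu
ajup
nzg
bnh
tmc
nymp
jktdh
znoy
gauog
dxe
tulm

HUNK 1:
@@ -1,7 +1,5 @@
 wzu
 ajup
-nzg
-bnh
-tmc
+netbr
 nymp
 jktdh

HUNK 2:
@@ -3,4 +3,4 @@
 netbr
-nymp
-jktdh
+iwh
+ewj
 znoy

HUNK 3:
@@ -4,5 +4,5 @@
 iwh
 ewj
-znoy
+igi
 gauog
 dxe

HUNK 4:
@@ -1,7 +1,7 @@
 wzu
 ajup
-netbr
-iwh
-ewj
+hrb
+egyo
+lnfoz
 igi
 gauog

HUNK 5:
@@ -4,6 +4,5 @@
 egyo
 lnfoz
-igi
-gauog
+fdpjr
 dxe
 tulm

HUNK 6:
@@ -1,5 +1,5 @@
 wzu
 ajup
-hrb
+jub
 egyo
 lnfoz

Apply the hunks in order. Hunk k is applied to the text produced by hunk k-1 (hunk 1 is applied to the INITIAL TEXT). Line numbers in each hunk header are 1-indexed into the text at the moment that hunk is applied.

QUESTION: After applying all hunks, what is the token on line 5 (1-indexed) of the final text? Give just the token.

Answer: lnfoz

Derivation:
Hunk 1: at line 1 remove [nzg,bnh,tmc] add [netbr] -> 9 lines: wzu ajup netbr nymp jktdh znoy gauog dxe tulm
Hunk 2: at line 3 remove [nymp,jktdh] add [iwh,ewj] -> 9 lines: wzu ajup netbr iwh ewj znoy gauog dxe tulm
Hunk 3: at line 4 remove [znoy] add [igi] -> 9 lines: wzu ajup netbr iwh ewj igi gauog dxe tulm
Hunk 4: at line 1 remove [netbr,iwh,ewj] add [hrb,egyo,lnfoz] -> 9 lines: wzu ajup hrb egyo lnfoz igi gauog dxe tulm
Hunk 5: at line 4 remove [igi,gauog] add [fdpjr] -> 8 lines: wzu ajup hrb egyo lnfoz fdpjr dxe tulm
Hunk 6: at line 1 remove [hrb] add [jub] -> 8 lines: wzu ajup jub egyo lnfoz fdpjr dxe tulm
Final line 5: lnfoz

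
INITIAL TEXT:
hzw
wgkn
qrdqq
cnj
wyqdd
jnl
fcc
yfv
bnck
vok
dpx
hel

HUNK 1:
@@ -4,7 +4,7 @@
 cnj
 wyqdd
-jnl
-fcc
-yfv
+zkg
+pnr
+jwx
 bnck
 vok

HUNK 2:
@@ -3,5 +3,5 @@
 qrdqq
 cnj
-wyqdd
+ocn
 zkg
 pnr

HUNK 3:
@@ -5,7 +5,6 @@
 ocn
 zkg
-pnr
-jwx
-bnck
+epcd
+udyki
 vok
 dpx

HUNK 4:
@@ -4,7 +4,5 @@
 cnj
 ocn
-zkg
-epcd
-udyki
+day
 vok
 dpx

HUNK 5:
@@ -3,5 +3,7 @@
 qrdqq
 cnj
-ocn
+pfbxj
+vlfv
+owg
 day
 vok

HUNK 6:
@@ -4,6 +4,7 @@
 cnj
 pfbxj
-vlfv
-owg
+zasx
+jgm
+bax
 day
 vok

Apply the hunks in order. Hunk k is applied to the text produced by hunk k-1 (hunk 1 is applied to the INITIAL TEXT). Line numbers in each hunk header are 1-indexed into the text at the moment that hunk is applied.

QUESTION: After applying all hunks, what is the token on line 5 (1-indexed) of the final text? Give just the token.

Hunk 1: at line 4 remove [jnl,fcc,yfv] add [zkg,pnr,jwx] -> 12 lines: hzw wgkn qrdqq cnj wyqdd zkg pnr jwx bnck vok dpx hel
Hunk 2: at line 3 remove [wyqdd] add [ocn] -> 12 lines: hzw wgkn qrdqq cnj ocn zkg pnr jwx bnck vok dpx hel
Hunk 3: at line 5 remove [pnr,jwx,bnck] add [epcd,udyki] -> 11 lines: hzw wgkn qrdqq cnj ocn zkg epcd udyki vok dpx hel
Hunk 4: at line 4 remove [zkg,epcd,udyki] add [day] -> 9 lines: hzw wgkn qrdqq cnj ocn day vok dpx hel
Hunk 5: at line 3 remove [ocn] add [pfbxj,vlfv,owg] -> 11 lines: hzw wgkn qrdqq cnj pfbxj vlfv owg day vok dpx hel
Hunk 6: at line 4 remove [vlfv,owg] add [zasx,jgm,bax] -> 12 lines: hzw wgkn qrdqq cnj pfbxj zasx jgm bax day vok dpx hel
Final line 5: pfbxj

Answer: pfbxj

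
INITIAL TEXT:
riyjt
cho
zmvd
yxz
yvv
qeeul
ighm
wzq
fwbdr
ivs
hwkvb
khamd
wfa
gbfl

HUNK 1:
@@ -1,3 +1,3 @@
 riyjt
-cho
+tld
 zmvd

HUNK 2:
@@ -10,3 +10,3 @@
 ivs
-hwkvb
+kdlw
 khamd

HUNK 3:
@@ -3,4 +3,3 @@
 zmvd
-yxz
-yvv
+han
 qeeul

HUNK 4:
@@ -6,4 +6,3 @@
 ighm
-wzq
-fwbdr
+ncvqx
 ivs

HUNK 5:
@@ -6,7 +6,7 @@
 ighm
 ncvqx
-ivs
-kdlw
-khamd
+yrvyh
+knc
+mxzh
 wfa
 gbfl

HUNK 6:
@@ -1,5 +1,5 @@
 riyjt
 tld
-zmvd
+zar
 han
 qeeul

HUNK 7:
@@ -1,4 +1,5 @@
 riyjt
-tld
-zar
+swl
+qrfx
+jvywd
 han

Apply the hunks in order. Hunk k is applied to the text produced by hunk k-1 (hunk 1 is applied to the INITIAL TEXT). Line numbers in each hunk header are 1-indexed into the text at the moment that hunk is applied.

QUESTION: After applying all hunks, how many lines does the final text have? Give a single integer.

Hunk 1: at line 1 remove [cho] add [tld] -> 14 lines: riyjt tld zmvd yxz yvv qeeul ighm wzq fwbdr ivs hwkvb khamd wfa gbfl
Hunk 2: at line 10 remove [hwkvb] add [kdlw] -> 14 lines: riyjt tld zmvd yxz yvv qeeul ighm wzq fwbdr ivs kdlw khamd wfa gbfl
Hunk 3: at line 3 remove [yxz,yvv] add [han] -> 13 lines: riyjt tld zmvd han qeeul ighm wzq fwbdr ivs kdlw khamd wfa gbfl
Hunk 4: at line 6 remove [wzq,fwbdr] add [ncvqx] -> 12 lines: riyjt tld zmvd han qeeul ighm ncvqx ivs kdlw khamd wfa gbfl
Hunk 5: at line 6 remove [ivs,kdlw,khamd] add [yrvyh,knc,mxzh] -> 12 lines: riyjt tld zmvd han qeeul ighm ncvqx yrvyh knc mxzh wfa gbfl
Hunk 6: at line 1 remove [zmvd] add [zar] -> 12 lines: riyjt tld zar han qeeul ighm ncvqx yrvyh knc mxzh wfa gbfl
Hunk 7: at line 1 remove [tld,zar] add [swl,qrfx,jvywd] -> 13 lines: riyjt swl qrfx jvywd han qeeul ighm ncvqx yrvyh knc mxzh wfa gbfl
Final line count: 13

Answer: 13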